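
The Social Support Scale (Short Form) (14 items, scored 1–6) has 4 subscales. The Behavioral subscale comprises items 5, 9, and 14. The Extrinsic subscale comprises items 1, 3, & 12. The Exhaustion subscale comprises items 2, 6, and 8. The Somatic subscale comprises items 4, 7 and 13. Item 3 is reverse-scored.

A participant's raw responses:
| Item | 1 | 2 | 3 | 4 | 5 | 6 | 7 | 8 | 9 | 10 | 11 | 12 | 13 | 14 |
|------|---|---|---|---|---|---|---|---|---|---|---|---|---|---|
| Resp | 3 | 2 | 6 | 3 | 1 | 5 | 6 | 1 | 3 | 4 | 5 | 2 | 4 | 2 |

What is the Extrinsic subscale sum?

6

Extrinsic items: 1, 3, 12.
Of these, item 3 is reverse-scored; reversed = (1+6) − raw = 7 − raw.
  item 1: 3
  item 3: 7 − 6 = 1
  item 12: 2
Sum = 3 + 1 + 2 = 6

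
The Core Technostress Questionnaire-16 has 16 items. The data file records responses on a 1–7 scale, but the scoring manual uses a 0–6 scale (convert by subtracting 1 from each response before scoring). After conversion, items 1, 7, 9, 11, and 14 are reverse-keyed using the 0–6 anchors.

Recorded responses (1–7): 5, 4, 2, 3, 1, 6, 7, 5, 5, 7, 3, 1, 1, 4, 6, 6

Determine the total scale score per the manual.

42

Convert to 0–6: 4, 3, 1, 2, 0, 5, 6, 4, 4, 6, 2, 0, 0, 3, 5, 5
Reverse-coded (reversed = (0+6) − raw = 6 − raw):
  item 1: 6 − 4 = 2
  item 7: 6 − 6 = 0
  item 9: 6 − 4 = 2
  item 11: 6 − 2 = 4
  item 14: 6 − 3 = 3
Scored: 2, 3, 1, 2, 0, 5, 0, 4, 2, 6, 4, 0, 0, 3, 5, 5
Total = 42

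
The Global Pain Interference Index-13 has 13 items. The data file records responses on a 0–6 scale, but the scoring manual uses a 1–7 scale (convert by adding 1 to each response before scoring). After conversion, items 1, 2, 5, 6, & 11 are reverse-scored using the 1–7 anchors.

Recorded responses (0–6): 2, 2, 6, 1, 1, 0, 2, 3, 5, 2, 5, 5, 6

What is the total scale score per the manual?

63

Convert to 1–7: 3, 3, 7, 2, 2, 1, 3, 4, 6, 3, 6, 6, 7
Reverse-coded (reverse-coded value = 8 − response):
  item 1: 8 − 3 = 5
  item 2: 8 − 3 = 5
  item 5: 8 − 2 = 6
  item 6: 8 − 1 = 7
  item 11: 8 − 6 = 2
Scored: 5, 5, 7, 2, 6, 7, 3, 4, 6, 3, 2, 6, 7
Total = 63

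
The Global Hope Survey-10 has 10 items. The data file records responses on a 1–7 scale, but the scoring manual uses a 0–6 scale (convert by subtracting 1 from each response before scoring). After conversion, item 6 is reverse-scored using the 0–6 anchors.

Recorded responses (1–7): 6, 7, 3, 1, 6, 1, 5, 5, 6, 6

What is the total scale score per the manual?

Convert to 0–6: 5, 6, 2, 0, 5, 0, 4, 4, 5, 5
Reverse-coded (reverse-coded value = 6 − response):
  item 6: 6 − 0 = 6
Scored: 5, 6, 2, 0, 5, 6, 4, 4, 5, 5
Total = 42

42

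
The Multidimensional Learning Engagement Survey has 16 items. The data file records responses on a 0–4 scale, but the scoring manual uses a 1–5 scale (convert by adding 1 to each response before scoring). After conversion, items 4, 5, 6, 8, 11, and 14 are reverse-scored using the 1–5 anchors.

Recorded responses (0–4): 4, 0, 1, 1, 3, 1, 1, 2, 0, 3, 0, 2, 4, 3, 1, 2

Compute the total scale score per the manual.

Convert to 1–5: 5, 1, 2, 2, 4, 2, 2, 3, 1, 4, 1, 3, 5, 4, 2, 3
Reverse-coded (reversed = (1+5) − raw = 6 − raw):
  item 4: 6 − 2 = 4
  item 5: 6 − 4 = 2
  item 6: 6 − 2 = 4
  item 8: 6 − 3 = 3
  item 11: 6 − 1 = 5
  item 14: 6 − 4 = 2
Scored: 5, 1, 2, 4, 2, 4, 2, 3, 1, 4, 5, 3, 5, 2, 2, 3
Total = 48

48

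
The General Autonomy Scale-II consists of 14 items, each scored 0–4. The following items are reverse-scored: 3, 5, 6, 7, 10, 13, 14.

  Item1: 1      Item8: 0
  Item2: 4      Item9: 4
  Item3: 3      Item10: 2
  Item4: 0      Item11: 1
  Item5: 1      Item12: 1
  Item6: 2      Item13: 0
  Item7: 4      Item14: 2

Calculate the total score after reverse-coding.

25

Raw sum = 25. Reverse-scored items: 3, 5, 6, 7, 10, 13, 14; their raw sum = 14.
Each reversal replaces raw with 4 − raw, changing the total by 4 − 2·raw per item.
Total = 25 + 7·4 − 2·14 = 25 + 28 − 28 = 25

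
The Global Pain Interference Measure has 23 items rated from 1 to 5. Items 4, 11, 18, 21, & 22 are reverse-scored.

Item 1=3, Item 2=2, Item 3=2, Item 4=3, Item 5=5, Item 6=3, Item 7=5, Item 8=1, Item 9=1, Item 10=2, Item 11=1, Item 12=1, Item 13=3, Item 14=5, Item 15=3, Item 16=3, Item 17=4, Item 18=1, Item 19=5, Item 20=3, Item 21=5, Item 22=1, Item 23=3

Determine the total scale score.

Reversing items 4, 11, 18, 21 and 22 with 6 − raw:
Total = 3 + 2 + 2 + (6−3) + 5 + 3 + 5 + 1 + 1 + 2 + (6−1) + 1 + 3 + 5 + 3 + 3 + 4 + (6−1) + 5 + 3 + (6−5) + (6−1) + 3
      = 3 + 2 + 2 + 3 + 5 + 3 + 5 + 1 + 1 + 2 + 5 + 1 + 3 + 5 + 3 + 3 + 4 + 5 + 5 + 3 + 1 + 5 + 3 = 73

73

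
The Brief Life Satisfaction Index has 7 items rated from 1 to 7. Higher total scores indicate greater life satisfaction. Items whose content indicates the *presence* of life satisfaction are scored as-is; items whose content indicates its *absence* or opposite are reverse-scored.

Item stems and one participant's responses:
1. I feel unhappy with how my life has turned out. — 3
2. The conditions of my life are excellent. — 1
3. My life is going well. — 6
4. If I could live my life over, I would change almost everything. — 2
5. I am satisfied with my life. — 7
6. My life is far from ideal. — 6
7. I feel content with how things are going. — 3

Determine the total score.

30

Items 1, 4, 6 describe the absence/opposite of life satisfaction → reverse-score.
on a 1–7 scale, reversed = 8 − raw.
  item 1: 8 − 3 = 5
  item 2: 1
  item 3: 6
  item 4: 8 − 2 = 6
  item 5: 7
  item 6: 8 − 6 = 2
  item 7: 3
Total = 5 + 1 + 6 + 6 + 7 + 2 + 3 = 30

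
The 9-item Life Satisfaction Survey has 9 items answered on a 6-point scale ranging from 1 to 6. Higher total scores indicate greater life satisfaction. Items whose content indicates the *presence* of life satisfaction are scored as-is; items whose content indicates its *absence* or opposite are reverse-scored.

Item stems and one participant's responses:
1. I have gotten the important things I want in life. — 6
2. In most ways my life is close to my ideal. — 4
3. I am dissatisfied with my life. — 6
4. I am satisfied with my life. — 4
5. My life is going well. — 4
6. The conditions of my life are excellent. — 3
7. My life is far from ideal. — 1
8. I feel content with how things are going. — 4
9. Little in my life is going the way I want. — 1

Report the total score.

Items 3, 7, 9 describe the absence/opposite of life satisfaction → reverse-score.
reversed = (1+6) − raw = 7 − raw.
  item 1: 6
  item 2: 4
  item 3: 7 − 6 = 1
  item 4: 4
  item 5: 4
  item 6: 3
  item 7: 7 − 1 = 6
  item 8: 4
  item 9: 7 − 1 = 6
Total = 6 + 4 + 1 + 4 + 4 + 3 + 6 + 4 + 6 = 38

38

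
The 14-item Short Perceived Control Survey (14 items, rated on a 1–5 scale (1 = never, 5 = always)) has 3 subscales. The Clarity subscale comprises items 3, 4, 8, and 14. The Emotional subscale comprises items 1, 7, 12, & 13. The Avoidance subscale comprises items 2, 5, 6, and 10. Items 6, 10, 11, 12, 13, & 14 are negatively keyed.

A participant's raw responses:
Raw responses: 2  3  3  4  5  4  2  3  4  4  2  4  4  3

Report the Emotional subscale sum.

8

Emotional items: 1, 7, 12, 13.
Of these, items 12 & 13 are negatively keyed; reversed = (1+5) − raw = 6 − raw.
  item 1: 2
  item 7: 2
  item 12: 6 − 4 = 2
  item 13: 6 − 4 = 2
Sum = 2 + 2 + 2 + 2 = 8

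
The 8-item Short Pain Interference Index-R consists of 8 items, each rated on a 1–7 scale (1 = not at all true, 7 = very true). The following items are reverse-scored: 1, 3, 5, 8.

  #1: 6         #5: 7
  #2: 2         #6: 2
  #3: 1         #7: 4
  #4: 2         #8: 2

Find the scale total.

26

Reverse-scored items use 8 − raw:
  item 1: 8 − 6 = 2
  item 3: 8 − 1 = 7
  item 5: 8 − 7 = 1
  item 8: 8 − 2 = 6
Scored responses: 2, 2, 7, 2, 1, 2, 4, 6
Total = 2 + 2 + 7 + 2 + 1 + 2 + 4 + 6 = 26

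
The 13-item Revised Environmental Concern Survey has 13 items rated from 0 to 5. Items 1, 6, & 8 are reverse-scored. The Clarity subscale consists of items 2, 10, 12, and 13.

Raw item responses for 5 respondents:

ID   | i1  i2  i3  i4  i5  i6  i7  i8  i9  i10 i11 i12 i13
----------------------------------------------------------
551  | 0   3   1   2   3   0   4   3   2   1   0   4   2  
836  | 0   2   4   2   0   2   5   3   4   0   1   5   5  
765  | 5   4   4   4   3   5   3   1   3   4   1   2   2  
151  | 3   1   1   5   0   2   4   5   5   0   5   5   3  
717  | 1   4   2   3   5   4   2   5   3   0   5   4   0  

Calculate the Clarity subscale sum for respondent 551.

10

Respondent 551 raw: 0, 3, 1, 2, 3, 0, 4, 3, 2, 1, 0, 4, 2.
Clarity items: 2, 10, 12, 13.
Reverse-coded (on a 0–5 scale, reversed = 5 − raw):
  item 2: 3
  item 10: 1
  item 12: 4
  item 13: 2
Sum = 3 + 1 + 4 + 2 = 10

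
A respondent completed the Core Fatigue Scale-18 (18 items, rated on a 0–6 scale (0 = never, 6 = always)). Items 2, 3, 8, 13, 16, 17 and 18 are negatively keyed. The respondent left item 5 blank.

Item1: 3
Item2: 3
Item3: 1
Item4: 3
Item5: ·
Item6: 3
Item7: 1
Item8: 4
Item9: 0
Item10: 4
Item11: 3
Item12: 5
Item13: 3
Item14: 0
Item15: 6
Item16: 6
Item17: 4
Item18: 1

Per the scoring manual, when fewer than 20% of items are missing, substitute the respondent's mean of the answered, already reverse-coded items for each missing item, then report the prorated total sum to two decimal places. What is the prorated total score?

50.82

Reverse-coded (on a 0–6 scale, reversed = 6 − raw):
  item 2: 6 − 3 = 3
  item 3: 6 − 1 = 5
  item 8: 6 − 4 = 2
  item 13: 6 − 3 = 3
  item 16: 6 − 6 = 0
  item 17: 6 − 4 = 2
  item 18: 6 − 1 = 5
Completed scored items (17 of 18): 3, 3, 5, 3, 3, 1, 2, 0, 4, 3, 5, 3, 0, 6, 0, 2, 5; sum = 48.
Person mean = 48 / 17 ≈ 2.8235
Prorated total = (48 / 17) × 18 = 50.82 (to 2 dp)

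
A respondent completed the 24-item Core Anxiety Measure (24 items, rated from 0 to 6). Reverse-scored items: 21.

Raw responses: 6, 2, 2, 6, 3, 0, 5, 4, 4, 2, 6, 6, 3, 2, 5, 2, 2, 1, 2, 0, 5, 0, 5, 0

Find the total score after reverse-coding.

69

Reverse-scored items use 6 − raw:
  item 21: 6 − 5 = 1
After reverse-coding: 6, 2, 2, 6, 3, 0, 5, 4, 4, 2, 6, 6, 3, 2, 5, 2, 2, 1, 2, 0, 1, 0, 5, 0
Total = 6 + 2 + 2 + 6 + 3 + 0 + 5 + 4 + 4 + 2 + 6 + 6 + 3 + 2 + 5 + 2 + 2 + 1 + 2 + 0 + 1 + 0 + 5 + 0 = 69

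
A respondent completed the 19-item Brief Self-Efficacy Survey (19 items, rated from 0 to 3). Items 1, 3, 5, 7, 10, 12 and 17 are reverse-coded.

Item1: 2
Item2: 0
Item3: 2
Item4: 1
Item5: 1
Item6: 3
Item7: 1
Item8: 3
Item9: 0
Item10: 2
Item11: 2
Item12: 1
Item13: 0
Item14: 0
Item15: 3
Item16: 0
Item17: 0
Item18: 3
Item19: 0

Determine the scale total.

27

Reverse-coded items (reverse-coded value = 3 − response):
  item 1: 3 − 2 = 1
  item 3: 3 − 2 = 1
  item 5: 3 − 1 = 2
  item 7: 3 − 1 = 2
  item 10: 3 − 2 = 1
  item 12: 3 − 1 = 2
  item 17: 3 − 0 = 3
Scored responses: 1, 0, 1, 1, 2, 3, 2, 3, 0, 1, 2, 2, 0, 0, 3, 0, 3, 3, 0
Total = 1 + 0 + 1 + 1 + 2 + 3 + 2 + 3 + 0 + 1 + 2 + 2 + 0 + 0 + 3 + 0 + 3 + 3 + 0 = 27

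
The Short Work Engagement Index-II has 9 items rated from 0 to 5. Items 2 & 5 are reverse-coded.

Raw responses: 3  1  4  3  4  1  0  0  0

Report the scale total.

Raw sum = 16. Reverse-coded items: 2, 5; their raw sum = 5.
Each reversal replaces raw with 5 − raw, changing the total by 5 − 2·raw per item.
Total = 16 + 2·5 − 2·5 = 16 + 10 − 10 = 16

16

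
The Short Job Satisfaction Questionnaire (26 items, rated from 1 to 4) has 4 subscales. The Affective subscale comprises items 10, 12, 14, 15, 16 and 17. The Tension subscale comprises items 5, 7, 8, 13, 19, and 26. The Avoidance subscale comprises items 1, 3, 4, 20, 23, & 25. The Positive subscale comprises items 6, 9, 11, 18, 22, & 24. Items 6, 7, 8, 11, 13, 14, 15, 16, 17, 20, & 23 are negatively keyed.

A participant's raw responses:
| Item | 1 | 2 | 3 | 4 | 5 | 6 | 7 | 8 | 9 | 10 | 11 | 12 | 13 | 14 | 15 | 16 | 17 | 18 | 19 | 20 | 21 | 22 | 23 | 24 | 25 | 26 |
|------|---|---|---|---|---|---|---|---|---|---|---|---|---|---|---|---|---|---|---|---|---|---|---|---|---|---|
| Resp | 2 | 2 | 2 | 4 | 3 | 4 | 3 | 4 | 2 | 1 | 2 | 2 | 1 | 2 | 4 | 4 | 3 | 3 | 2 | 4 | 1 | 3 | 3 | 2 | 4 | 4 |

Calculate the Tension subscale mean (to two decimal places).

Tension items: 5, 7, 8, 13, 19, 26.
Of these, items 7, 8, and 13 are negatively keyed; on a 1–4 scale, reversed = 5 − raw.
  item 5: 3
  item 7: 5 − 3 = 2
  item 8: 5 − 4 = 1
  item 13: 5 − 1 = 4
  item 19: 2
  item 26: 4
Sum = 3 + 2 + 1 + 4 + 2 + 4 = 16
Mean = 16 / 6 = 2.67

2.67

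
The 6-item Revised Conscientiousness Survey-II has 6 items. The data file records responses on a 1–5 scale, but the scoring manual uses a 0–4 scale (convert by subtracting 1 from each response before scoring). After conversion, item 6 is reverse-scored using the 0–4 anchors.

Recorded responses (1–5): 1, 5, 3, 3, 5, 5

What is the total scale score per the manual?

12

Convert to 0–4: 0, 4, 2, 2, 4, 4
Reverse-coded (reverse-coded value = 4 − response):
  item 6: 4 − 4 = 0
Scored: 0, 4, 2, 2, 4, 0
Total = 12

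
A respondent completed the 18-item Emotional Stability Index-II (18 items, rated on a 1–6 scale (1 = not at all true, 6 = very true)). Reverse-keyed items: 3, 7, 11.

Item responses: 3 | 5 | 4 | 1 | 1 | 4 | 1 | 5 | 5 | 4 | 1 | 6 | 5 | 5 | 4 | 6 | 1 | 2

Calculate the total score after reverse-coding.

72

Reverse-keyed items use 7 − raw:
  item 3: 7 − 4 = 3
  item 7: 7 − 1 = 6
  item 11: 7 − 1 = 6
After reverse-coding: 3, 5, 3, 1, 1, 4, 6, 5, 5, 4, 6, 6, 5, 5, 4, 6, 1, 2
Total = 3 + 5 + 3 + 1 + 1 + 4 + 6 + 5 + 5 + 4 + 6 + 6 + 5 + 5 + 4 + 6 + 1 + 2 = 72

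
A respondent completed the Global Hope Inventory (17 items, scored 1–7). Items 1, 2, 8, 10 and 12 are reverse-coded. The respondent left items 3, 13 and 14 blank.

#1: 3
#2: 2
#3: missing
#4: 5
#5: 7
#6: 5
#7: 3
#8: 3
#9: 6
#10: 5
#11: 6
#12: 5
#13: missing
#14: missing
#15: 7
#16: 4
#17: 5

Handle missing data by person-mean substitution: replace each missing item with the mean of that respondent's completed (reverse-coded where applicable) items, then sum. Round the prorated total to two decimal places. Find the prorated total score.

Reverse-coded (on a 1–7 scale, reversed = 8 − raw):
  item 1: 8 − 3 = 5
  item 2: 8 − 2 = 6
  item 8: 8 − 3 = 5
  item 10: 8 − 5 = 3
  item 12: 8 − 5 = 3
Completed scored items (14 of 17): 5, 6, 5, 7, 5, 3, 5, 6, 3, 6, 3, 7, 4, 5; sum = 70.
Person mean = 70 / 14 ≈ 5.0000
Prorated total = (70 / 14) × 17 = 85.00 (to 2 dp)

85.00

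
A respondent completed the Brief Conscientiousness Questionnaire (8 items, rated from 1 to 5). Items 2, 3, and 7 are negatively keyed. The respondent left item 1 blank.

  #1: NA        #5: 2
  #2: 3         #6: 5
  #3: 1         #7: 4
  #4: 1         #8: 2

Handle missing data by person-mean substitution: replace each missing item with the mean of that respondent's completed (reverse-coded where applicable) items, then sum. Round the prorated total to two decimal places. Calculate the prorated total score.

22.86

Reverse-coded (reverse-coded value = 6 − response):
  item 2: 6 − 3 = 3
  item 3: 6 − 1 = 5
  item 7: 6 − 4 = 2
Completed scored items (7 of 8): 3, 5, 1, 2, 5, 2, 2; sum = 20.
Person mean = 20 / 7 ≈ 2.8571
Prorated total = (20 / 7) × 8 = 22.86 (to 2 dp)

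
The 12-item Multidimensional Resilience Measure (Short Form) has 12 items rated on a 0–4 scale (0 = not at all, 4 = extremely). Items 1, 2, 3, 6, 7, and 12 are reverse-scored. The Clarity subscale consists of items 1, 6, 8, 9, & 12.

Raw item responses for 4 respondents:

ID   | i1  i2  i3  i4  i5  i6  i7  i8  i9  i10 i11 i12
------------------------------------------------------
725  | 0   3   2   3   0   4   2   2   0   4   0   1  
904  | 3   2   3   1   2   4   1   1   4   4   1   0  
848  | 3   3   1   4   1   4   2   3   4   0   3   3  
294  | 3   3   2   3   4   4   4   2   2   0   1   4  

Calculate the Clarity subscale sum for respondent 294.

Respondent 294 raw: 3, 3, 2, 3, 4, 4, 4, 2, 2, 0, 1, 4.
Clarity items: 1, 6, 8, 9, 12.
Reverse-coded (reverse-coded value = 4 − response):
  item 1: 4 − 3 = 1
  item 6: 4 − 4 = 0
  item 8: 2
  item 9: 2
  item 12: 4 − 4 = 0
Sum = 1 + 0 + 2 + 2 + 0 = 5

5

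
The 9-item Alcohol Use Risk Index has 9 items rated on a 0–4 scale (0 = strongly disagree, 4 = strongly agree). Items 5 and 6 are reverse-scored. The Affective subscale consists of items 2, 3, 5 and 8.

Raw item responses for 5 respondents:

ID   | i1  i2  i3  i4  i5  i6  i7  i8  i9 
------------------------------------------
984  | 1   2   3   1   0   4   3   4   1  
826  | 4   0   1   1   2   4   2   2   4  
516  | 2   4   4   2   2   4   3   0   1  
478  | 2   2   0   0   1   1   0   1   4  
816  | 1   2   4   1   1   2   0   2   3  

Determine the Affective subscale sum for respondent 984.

13

Respondent 984 raw: 1, 2, 3, 1, 0, 4, 3, 4, 1.
Affective items: 2, 3, 5, 8.
Reverse-coded (on a 0–4 scale, reversed = 4 − raw):
  item 2: 2
  item 3: 3
  item 5: 4 − 0 = 4
  item 8: 4
Sum = 2 + 3 + 4 + 4 = 13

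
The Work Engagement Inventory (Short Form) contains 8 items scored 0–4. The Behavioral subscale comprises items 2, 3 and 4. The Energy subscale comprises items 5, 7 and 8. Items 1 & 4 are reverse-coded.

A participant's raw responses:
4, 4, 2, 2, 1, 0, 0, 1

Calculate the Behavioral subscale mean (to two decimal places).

Behavioral items: 2, 3, 4.
Of these, item 4 is reverse-coded; on a 0–4 scale, reversed = 4 − raw.
  item 2: 4
  item 3: 2
  item 4: 4 − 2 = 2
Sum = 4 + 2 + 2 = 8
Mean = 8 / 3 = 2.67

2.67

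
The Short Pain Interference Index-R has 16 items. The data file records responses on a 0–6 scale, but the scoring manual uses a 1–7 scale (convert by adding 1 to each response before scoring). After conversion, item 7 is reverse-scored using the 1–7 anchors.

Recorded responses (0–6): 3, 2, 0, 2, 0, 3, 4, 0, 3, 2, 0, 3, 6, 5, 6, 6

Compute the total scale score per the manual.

59

Convert to 1–7: 4, 3, 1, 3, 1, 4, 5, 1, 4, 3, 1, 4, 7, 6, 7, 7
Reverse-coded (reverse-coded value = 8 − response):
  item 7: 8 − 5 = 3
Scored: 4, 3, 1, 3, 1, 4, 3, 1, 4, 3, 1, 4, 7, 6, 7, 7
Total = 59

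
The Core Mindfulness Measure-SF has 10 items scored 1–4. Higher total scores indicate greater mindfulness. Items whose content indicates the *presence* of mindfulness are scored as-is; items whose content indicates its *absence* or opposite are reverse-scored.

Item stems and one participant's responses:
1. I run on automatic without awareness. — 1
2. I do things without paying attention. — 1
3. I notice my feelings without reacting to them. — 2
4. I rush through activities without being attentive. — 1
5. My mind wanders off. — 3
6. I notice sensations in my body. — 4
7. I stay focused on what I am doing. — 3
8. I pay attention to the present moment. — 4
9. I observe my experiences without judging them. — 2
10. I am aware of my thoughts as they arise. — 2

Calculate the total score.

31

Items 1, 2, 4, 5 describe the absence/opposite of mindfulness → reverse-score.
on a 1–4 scale, reversed = 5 − raw.
  item 1: 5 − 1 = 4
  item 2: 5 − 1 = 4
  item 3: 2
  item 4: 5 − 1 = 4
  item 5: 5 − 3 = 2
  item 6: 4
  item 7: 3
  item 8: 4
  item 9: 2
  item 10: 2
Total = 4 + 4 + 2 + 4 + 2 + 4 + 3 + 4 + 2 + 2 = 31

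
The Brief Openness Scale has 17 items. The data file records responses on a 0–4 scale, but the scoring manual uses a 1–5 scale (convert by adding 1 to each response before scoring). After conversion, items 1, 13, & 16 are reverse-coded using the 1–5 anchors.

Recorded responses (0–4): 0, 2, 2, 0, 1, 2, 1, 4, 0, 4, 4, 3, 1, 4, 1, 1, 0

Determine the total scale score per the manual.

Convert to 1–5: 1, 3, 3, 1, 2, 3, 2, 5, 1, 5, 5, 4, 2, 5, 2, 2, 1
Reverse-coded (on a 1–5 scale, reversed = 6 − raw):
  item 1: 6 − 1 = 5
  item 13: 6 − 2 = 4
  item 16: 6 − 2 = 4
Scored: 5, 3, 3, 1, 2, 3, 2, 5, 1, 5, 5, 4, 4, 5, 2, 4, 1
Total = 55

55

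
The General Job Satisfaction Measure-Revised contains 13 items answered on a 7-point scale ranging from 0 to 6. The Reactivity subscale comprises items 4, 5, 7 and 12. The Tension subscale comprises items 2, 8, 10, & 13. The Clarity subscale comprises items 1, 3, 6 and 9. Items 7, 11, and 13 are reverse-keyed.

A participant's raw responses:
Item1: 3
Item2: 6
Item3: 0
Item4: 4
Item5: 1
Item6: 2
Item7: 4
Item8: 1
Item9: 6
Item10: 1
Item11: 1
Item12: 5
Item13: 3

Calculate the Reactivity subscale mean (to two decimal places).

Reactivity items: 4, 5, 7, 12.
Of these, item 7 is reverse-keyed; reverse-coded value = 6 − response.
  item 4: 4
  item 5: 1
  item 7: 6 − 4 = 2
  item 12: 5
Sum = 4 + 1 + 2 + 5 = 12
Mean = 12 / 4 = 3.00

3.00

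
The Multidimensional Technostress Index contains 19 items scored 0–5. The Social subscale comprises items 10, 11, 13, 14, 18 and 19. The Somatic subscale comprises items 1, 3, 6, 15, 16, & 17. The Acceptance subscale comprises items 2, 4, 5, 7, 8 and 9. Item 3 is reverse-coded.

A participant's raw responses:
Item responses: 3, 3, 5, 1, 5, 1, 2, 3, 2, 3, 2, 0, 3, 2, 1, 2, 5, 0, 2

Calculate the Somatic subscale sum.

12

Somatic items: 1, 3, 6, 15, 16, 17.
Of these, item 3 is reverse-coded; reversed = (0+5) − raw = 5 − raw.
  item 1: 3
  item 3: 5 − 5 = 0
  item 6: 1
  item 15: 1
  item 16: 2
  item 17: 5
Sum = 3 + 0 + 1 + 1 + 2 + 5 = 12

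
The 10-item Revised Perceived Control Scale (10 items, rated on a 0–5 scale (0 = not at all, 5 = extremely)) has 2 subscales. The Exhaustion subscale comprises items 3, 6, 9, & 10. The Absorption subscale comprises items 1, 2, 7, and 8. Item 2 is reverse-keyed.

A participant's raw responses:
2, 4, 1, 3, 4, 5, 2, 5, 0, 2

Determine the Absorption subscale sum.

Absorption items: 1, 2, 7, 8.
Of these, item 2 is reverse-keyed; on a 0–5 scale, reversed = 5 − raw.
  item 1: 2
  item 2: 5 − 4 = 1
  item 7: 2
  item 8: 5
Sum = 2 + 1 + 2 + 5 = 10

10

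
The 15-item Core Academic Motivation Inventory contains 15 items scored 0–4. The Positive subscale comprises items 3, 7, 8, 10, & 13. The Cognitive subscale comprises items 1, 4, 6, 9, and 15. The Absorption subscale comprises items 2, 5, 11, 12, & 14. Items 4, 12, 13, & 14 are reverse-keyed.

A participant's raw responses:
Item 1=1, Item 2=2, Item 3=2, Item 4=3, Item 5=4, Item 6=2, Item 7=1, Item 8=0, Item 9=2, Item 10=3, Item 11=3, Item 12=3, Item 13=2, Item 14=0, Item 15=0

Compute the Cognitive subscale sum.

Cognitive items: 1, 4, 6, 9, 15.
Of these, item 4 is reverse-keyed; on a 0–4 scale, reversed = 4 − raw.
  item 1: 1
  item 4: 4 − 3 = 1
  item 6: 2
  item 9: 2
  item 15: 0
Sum = 1 + 1 + 2 + 2 + 0 = 6

6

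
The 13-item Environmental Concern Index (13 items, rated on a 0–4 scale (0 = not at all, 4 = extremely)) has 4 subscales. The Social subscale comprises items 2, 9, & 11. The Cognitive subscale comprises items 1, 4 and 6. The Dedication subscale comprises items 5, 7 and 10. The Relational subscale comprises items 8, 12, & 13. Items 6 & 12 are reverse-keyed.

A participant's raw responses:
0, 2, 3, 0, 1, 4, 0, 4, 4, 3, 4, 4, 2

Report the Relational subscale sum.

Relational items: 8, 12, 13.
Of these, item 12 is reverse-keyed; reverse-coded value = 4 − response.
  item 8: 4
  item 12: 4 − 4 = 0
  item 13: 2
Sum = 4 + 0 + 2 = 6

6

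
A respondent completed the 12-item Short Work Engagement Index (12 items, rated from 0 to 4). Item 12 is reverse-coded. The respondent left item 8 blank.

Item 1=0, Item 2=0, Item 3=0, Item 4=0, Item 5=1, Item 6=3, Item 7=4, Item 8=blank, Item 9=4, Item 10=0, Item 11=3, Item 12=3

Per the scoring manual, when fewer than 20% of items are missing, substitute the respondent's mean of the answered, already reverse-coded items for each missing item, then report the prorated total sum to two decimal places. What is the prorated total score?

Reverse-coded (reverse-coded value = 4 − response):
  item 12: 4 − 3 = 1
Completed scored items (11 of 12): 0, 0, 0, 0, 1, 3, 4, 4, 0, 3, 1; sum = 16.
Person mean = 16 / 11 ≈ 1.4545
Prorated total = (16 / 11) × 12 = 17.45 (to 2 dp)

17.45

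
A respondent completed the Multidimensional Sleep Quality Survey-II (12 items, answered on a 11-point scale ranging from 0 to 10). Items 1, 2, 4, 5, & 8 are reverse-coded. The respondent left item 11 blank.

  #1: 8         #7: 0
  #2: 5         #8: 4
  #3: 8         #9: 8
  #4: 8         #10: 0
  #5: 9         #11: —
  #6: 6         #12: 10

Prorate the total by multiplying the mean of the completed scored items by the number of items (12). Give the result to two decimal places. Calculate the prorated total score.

52.36

Reverse-coded (reversed = (0+10) − raw = 10 − raw):
  item 1: 10 − 8 = 2
  item 2: 10 − 5 = 5
  item 4: 10 − 8 = 2
  item 5: 10 − 9 = 1
  item 8: 10 − 4 = 6
Completed scored items (11 of 12): 2, 5, 8, 2, 1, 6, 0, 6, 8, 0, 10; sum = 48.
Person mean = 48 / 11 ≈ 4.3636
Prorated total = (48 / 11) × 12 = 52.36 (to 2 dp)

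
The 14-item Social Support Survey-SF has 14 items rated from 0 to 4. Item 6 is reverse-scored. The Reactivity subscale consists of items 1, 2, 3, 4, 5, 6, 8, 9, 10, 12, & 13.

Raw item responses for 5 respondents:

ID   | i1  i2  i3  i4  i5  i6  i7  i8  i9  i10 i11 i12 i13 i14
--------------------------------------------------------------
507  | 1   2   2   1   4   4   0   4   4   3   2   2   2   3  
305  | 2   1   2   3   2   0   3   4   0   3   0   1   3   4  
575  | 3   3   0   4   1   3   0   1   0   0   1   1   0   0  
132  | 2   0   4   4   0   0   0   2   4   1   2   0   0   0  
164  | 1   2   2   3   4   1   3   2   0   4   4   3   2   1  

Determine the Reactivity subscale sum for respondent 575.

Respondent 575 raw: 3, 3, 0, 4, 1, 3, 0, 1, 0, 0, 1, 1, 0, 0.
Reactivity items: 1, 2, 3, 4, 5, 6, 8, 9, 10, 12, 13.
Reverse-coded (reversed = (0+4) − raw = 4 − raw):
  item 1: 3
  item 2: 3
  item 3: 0
  item 4: 4
  item 5: 1
  item 6: 4 − 3 = 1
  item 8: 1
  item 9: 0
  item 10: 0
  item 12: 1
  item 13: 0
Sum = 3 + 3 + 0 + 4 + 1 + 1 + 1 + 0 + 0 + 1 + 0 = 14

14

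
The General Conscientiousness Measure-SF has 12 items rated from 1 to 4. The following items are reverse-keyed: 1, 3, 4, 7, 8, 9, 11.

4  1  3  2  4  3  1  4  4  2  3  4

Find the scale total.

28

Apply reverse scoring (reversed = (1+4) − raw = 5 − raw):
  item 1: 5 − 4 = 1
  item 3: 5 − 3 = 2
  item 4: 5 − 2 = 3
  item 7: 5 − 1 = 4
  item 8: 5 − 4 = 1
  item 9: 5 − 4 = 1
  item 11: 5 − 3 = 2
Scored responses: 1, 1, 2, 3, 4, 3, 4, 1, 1, 2, 2, 4
Total = 1 + 1 + 2 + 3 + 4 + 3 + 4 + 1 + 1 + 2 + 2 + 4 = 28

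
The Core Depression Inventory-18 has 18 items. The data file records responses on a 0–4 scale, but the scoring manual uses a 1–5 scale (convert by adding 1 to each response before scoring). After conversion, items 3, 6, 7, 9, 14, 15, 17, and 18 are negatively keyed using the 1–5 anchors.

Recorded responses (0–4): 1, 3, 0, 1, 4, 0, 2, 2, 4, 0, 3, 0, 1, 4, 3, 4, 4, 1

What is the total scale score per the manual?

51

Convert to 1–5: 2, 4, 1, 2, 5, 1, 3, 3, 5, 1, 4, 1, 2, 5, 4, 5, 5, 2
Reverse-coded (reverse-coded value = 6 − response):
  item 3: 6 − 1 = 5
  item 6: 6 − 1 = 5
  item 7: 6 − 3 = 3
  item 9: 6 − 5 = 1
  item 14: 6 − 5 = 1
  item 15: 6 − 4 = 2
  item 17: 6 − 5 = 1
  item 18: 6 − 2 = 4
Scored: 2, 4, 5, 2, 5, 5, 3, 3, 1, 1, 4, 1, 2, 1, 2, 5, 1, 4
Total = 51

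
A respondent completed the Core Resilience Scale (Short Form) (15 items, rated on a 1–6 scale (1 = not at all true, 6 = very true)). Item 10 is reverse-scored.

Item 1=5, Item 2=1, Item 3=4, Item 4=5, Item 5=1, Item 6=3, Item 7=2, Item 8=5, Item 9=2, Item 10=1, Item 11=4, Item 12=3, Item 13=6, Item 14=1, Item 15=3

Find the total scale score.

Reverse-coded items (reverse-coded value = 7 − response):
  item 10: 7 − 1 = 6
After reverse-coding: 5, 1, 4, 5, 1, 3, 2, 5, 2, 6, 4, 3, 6, 1, 3
Total = 5 + 1 + 4 + 5 + 1 + 3 + 2 + 5 + 2 + 6 + 4 + 3 + 6 + 1 + 3 = 51

51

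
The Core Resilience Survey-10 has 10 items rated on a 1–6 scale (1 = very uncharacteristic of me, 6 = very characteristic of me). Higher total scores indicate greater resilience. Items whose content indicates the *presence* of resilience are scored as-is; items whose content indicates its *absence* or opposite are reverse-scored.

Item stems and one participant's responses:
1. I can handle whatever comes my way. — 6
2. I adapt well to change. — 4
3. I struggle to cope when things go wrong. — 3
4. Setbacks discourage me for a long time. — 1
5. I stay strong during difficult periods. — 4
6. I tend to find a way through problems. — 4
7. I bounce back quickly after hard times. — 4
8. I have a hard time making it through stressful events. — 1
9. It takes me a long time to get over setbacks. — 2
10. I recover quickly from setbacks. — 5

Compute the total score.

48

Items 3, 4, 8, 9 describe the absence/opposite of resilience → reverse-score.
reverse-coded value = 7 − response.
  item 1: 6
  item 2: 4
  item 3: 7 − 3 = 4
  item 4: 7 − 1 = 6
  item 5: 4
  item 6: 4
  item 7: 4
  item 8: 7 − 1 = 6
  item 9: 7 − 2 = 5
  item 10: 5
Total = 6 + 4 + 4 + 6 + 4 + 4 + 4 + 6 + 5 + 5 = 48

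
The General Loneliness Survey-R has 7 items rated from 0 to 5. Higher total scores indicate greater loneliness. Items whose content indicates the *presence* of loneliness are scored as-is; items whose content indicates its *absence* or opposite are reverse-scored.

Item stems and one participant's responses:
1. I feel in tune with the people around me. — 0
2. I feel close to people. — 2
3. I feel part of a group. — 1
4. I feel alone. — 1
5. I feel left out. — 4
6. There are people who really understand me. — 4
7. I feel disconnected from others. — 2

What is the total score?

Items 1, 2, 3, 6 describe the absence/opposite of loneliness → reverse-score.
on a 0–5 scale, reversed = 5 − raw.
  item 1: 5 − 0 = 5
  item 2: 5 − 2 = 3
  item 3: 5 − 1 = 4
  item 4: 1
  item 5: 4
  item 6: 5 − 4 = 1
  item 7: 2
Total = 5 + 3 + 4 + 1 + 4 + 1 + 2 = 20

20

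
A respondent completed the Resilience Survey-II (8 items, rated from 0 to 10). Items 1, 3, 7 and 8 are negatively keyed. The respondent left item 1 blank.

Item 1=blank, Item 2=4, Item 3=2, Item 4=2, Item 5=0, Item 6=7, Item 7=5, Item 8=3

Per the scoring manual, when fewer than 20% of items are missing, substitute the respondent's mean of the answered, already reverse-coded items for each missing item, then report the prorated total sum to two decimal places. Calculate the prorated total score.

Reverse-coded (on a 0–10 scale, reversed = 10 − raw):
  item 3: 10 − 2 = 8
  item 7: 10 − 5 = 5
  item 8: 10 − 3 = 7
Completed scored items (7 of 8): 4, 8, 2, 0, 7, 5, 7; sum = 33.
Person mean = 33 / 7 ≈ 4.7143
Prorated total = (33 / 7) × 8 = 37.71 (to 2 dp)

37.71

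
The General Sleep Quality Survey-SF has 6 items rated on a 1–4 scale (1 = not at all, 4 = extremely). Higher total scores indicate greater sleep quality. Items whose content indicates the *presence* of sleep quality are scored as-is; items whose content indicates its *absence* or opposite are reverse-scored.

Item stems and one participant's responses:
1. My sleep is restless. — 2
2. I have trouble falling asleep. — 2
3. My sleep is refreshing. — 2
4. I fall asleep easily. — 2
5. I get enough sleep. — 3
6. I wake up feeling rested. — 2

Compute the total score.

Items 1, 2 describe the absence/opposite of sleep quality → reverse-score.
on a 1–4 scale, reversed = 5 − raw.
  item 1: 5 − 2 = 3
  item 2: 5 − 2 = 3
  item 3: 2
  item 4: 2
  item 5: 3
  item 6: 2
Total = 3 + 3 + 2 + 2 + 3 + 2 = 15

15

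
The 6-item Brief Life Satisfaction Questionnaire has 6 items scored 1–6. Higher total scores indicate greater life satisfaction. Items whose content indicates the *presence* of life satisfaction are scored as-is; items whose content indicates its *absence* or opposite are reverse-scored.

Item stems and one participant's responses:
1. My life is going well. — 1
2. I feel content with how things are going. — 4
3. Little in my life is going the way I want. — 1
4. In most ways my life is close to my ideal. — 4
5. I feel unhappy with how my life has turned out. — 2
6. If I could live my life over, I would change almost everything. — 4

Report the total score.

Items 3, 5, 6 describe the absence/opposite of life satisfaction → reverse-score.
reverse-coded value = 7 − response.
  item 1: 1
  item 2: 4
  item 3: 7 − 1 = 6
  item 4: 4
  item 5: 7 − 2 = 5
  item 6: 7 − 4 = 3
Total = 1 + 4 + 6 + 4 + 5 + 3 = 23

23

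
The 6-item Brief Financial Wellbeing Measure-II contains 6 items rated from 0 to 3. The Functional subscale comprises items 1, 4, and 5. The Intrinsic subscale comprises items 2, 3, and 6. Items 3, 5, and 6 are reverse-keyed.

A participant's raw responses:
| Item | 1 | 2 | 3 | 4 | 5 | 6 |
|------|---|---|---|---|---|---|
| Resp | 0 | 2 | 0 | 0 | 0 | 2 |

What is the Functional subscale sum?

3

Functional items: 1, 4, 5.
Of these, item 5 is reverse-keyed; reverse-coded value = 3 − response.
  item 1: 0
  item 4: 0
  item 5: 3 − 0 = 3
Sum = 0 + 0 + 3 = 3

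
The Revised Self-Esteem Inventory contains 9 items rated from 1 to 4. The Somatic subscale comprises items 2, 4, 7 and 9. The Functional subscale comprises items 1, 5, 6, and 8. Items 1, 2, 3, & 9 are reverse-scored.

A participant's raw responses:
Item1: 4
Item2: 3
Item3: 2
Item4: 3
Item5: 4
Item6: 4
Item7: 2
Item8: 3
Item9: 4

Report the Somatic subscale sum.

8

Somatic items: 2, 4, 7, 9.
Of these, items 2 and 9 are reverse-scored; on a 1–4 scale, reversed = 5 − raw.
  item 2: 5 − 3 = 2
  item 4: 3
  item 7: 2
  item 9: 5 − 4 = 1
Sum = 2 + 3 + 2 + 1 = 8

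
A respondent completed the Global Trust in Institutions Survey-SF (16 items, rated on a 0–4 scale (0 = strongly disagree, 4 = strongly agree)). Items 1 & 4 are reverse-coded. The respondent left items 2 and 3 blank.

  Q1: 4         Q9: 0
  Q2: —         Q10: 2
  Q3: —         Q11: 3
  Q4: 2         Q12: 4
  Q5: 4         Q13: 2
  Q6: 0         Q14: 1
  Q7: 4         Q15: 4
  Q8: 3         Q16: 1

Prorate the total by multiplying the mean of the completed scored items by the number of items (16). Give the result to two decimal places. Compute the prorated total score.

Reverse-coded (on a 0–4 scale, reversed = 4 − raw):
  item 1: 4 − 4 = 0
  item 4: 4 − 2 = 2
Completed scored items (14 of 16): 0, 2, 4, 0, 4, 3, 0, 2, 3, 4, 2, 1, 4, 1; sum = 30.
Person mean = 30 / 14 ≈ 2.1429
Prorated total = (30 / 14) × 16 = 34.29 (to 2 dp)

34.29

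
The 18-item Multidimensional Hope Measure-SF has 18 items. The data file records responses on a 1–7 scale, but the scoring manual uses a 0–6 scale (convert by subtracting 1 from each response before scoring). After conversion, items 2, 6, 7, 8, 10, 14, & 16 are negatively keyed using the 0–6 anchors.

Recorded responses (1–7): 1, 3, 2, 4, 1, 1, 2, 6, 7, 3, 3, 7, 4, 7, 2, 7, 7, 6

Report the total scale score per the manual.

Convert to 0–6: 0, 2, 1, 3, 0, 0, 1, 5, 6, 2, 2, 6, 3, 6, 1, 6, 6, 5
Reverse-coded (reversed = (0+6) − raw = 6 − raw):
  item 2: 6 − 2 = 4
  item 6: 6 − 0 = 6
  item 7: 6 − 1 = 5
  item 8: 6 − 5 = 1
  item 10: 6 − 2 = 4
  item 14: 6 − 6 = 0
  item 16: 6 − 6 = 0
Scored: 0, 4, 1, 3, 0, 6, 5, 1, 6, 4, 2, 6, 3, 0, 1, 0, 6, 5
Total = 53

53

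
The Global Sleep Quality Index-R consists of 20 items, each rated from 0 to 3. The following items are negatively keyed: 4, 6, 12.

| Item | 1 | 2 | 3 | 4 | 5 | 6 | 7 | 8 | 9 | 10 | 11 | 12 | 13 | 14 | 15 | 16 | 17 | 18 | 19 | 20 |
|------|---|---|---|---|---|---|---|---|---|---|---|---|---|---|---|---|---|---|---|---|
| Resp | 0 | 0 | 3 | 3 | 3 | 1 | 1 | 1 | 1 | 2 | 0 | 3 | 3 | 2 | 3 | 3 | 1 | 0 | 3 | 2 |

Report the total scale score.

30

Raw sum = 35. Negatively keyed items: 4, 6, 12; their raw sum = 7.
Each reversal replaces raw with 3 − raw, changing the total by 3 − 2·raw per item.
Total = 35 + 3·3 − 2·7 = 35 + 9 − 14 = 30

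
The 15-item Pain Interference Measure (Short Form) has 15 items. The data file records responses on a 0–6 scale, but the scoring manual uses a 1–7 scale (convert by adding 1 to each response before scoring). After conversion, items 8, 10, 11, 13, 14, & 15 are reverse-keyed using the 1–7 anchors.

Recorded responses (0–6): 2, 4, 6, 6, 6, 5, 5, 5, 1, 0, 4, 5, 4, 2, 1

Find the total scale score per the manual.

Convert to 1–7: 3, 5, 7, 7, 7, 6, 6, 6, 2, 1, 5, 6, 5, 3, 2
Reverse-coded (reverse-coded value = 8 − response):
  item 8: 8 − 6 = 2
  item 10: 8 − 1 = 7
  item 11: 8 − 5 = 3
  item 13: 8 − 5 = 3
  item 14: 8 − 3 = 5
  item 15: 8 − 2 = 6
Scored: 3, 5, 7, 7, 7, 6, 6, 2, 2, 7, 3, 6, 3, 5, 6
Total = 75

75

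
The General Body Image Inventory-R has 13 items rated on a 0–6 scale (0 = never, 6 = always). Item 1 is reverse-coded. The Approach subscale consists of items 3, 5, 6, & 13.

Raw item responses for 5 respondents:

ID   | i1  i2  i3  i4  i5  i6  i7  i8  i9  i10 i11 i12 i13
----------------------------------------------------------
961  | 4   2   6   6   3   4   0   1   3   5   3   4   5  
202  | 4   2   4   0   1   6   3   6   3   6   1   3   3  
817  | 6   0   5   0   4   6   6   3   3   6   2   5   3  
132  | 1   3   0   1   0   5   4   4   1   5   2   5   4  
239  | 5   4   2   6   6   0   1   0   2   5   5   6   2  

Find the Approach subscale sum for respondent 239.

Respondent 239 raw: 5, 4, 2, 6, 6, 0, 1, 0, 2, 5, 5, 6, 2.
Approach items: 3, 5, 6, 13.
Reverse-coded (reverse-coded value = 6 − response):
  item 3: 2
  item 5: 6
  item 6: 0
  item 13: 2
Sum = 2 + 6 + 0 + 2 = 10

10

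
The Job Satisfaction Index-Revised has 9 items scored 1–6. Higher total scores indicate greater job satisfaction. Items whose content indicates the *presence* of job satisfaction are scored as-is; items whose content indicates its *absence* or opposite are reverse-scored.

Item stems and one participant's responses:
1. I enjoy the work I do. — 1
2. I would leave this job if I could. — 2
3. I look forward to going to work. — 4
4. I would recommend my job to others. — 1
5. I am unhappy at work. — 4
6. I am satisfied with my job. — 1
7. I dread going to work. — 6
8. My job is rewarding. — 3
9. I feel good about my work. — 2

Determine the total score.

Items 2, 5, 7 describe the absence/opposite of job satisfaction → reverse-score.
on a 1–6 scale, reversed = 7 − raw.
  item 1: 1
  item 2: 7 − 2 = 5
  item 3: 4
  item 4: 1
  item 5: 7 − 4 = 3
  item 6: 1
  item 7: 7 − 6 = 1
  item 8: 3
  item 9: 2
Total = 1 + 5 + 4 + 1 + 3 + 1 + 1 + 3 + 2 = 21

21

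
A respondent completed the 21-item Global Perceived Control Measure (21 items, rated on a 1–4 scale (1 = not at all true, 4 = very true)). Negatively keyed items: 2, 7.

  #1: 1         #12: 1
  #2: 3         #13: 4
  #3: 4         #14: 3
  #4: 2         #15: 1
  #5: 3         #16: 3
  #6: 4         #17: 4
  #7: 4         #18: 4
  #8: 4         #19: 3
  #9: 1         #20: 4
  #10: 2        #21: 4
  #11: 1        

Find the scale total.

56

Apply reverse scoring (reverse-coded value = 5 − response):
  item 2: 5 − 3 = 2
  item 7: 5 − 4 = 1
Scored responses: 1, 2, 4, 2, 3, 4, 1, 4, 1, 2, 1, 1, 4, 3, 1, 3, 4, 4, 3, 4, 4
Total = 1 + 2 + 4 + 2 + 3 + 4 + 1 + 4 + 1 + 2 + 1 + 1 + 4 + 3 + 1 + 3 + 4 + 4 + 3 + 4 + 4 = 56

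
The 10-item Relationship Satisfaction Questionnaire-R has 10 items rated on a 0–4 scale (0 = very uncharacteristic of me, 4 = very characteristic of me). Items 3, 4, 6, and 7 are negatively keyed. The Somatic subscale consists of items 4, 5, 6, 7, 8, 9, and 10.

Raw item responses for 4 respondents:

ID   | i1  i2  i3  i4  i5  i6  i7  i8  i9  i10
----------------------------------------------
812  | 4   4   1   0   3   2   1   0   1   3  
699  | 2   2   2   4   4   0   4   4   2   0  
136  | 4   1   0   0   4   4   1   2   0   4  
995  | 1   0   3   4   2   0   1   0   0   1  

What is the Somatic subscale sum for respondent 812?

16

Respondent 812 raw: 4, 4, 1, 0, 3, 2, 1, 0, 1, 3.
Somatic items: 4, 5, 6, 7, 8, 9, 10.
Reverse-coded (on a 0–4 scale, reversed = 4 − raw):
  item 4: 4 − 0 = 4
  item 5: 3
  item 6: 4 − 2 = 2
  item 7: 4 − 1 = 3
  item 8: 0
  item 9: 1
  item 10: 3
Sum = 4 + 3 + 2 + 3 + 0 + 1 + 3 = 16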